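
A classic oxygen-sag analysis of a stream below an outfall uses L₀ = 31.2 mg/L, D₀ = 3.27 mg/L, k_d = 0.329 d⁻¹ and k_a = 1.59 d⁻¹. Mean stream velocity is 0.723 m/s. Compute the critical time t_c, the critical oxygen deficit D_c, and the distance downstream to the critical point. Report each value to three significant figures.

t_c ≈ 0.842 d; D_c ≈ 4.89 mg/L; x_c ≈ 52.6 km

At the critical point dD/dt = 0, so k_d L₀ e^(−k_d t) = k_a D. Substituting D(t) from the Streeter–Phelps equation and solving for t gives
t_c = ln[(k_a/k_d)(1 − D₀(k_a−k_d)/(k_d L₀))] / (k_a−k_d).
Here k_a−k_d = 1.261 d⁻¹ and 1 − D₀(k_a−k_d)/(k_d L₀) = 1 − 3.27×1.261/(0.329×31.2) = 0.5983, so
t_c = ln(4.833 × 0.5983) / 1.261 = 1.062 / 1.261 = 0.8420 d.
L(t_c) = L₀ e^(−k_d t_c) = 31.2 × 0.7580 = 23.65 mg/L, and at the critical point k_a D_c = k_d L, so D_c = (0.329/1.59) × 23.65 = 4.894 mg/L.
x_c = v t_c = 0.723 m/s × 0.8420 d × 86400 s/d = 52600 m ≈ 52.6 km.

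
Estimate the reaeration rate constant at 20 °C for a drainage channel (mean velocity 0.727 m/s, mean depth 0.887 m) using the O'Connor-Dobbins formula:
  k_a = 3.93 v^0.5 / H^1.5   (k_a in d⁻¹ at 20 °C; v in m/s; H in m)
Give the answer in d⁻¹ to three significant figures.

k_a = 3.93 × 0.727^0.5 / 0.887^1.5 = 3.93 × 0.8526 / 0.8354 = 4.011 d⁻¹.

k_a ≈ 4.01 d⁻¹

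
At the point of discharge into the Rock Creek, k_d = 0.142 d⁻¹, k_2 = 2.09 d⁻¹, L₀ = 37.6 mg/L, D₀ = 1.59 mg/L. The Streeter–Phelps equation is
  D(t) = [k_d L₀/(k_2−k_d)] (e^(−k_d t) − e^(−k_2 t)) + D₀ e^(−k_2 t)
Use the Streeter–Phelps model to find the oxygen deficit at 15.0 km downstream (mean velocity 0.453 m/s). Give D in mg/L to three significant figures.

D ≈ 2.08 mg/L

Travel time t = x/v = 15.0 km / (0.453 m/s) = 15000 m / 0.453 m/s = 33110 s = 0.3832 d.
k_d L₀/(k_2−k_d) = 0.142×37.6/(2.09−0.142) = 5.339/1.948 = 2.741 mg/L.
e^(−k_d t) = e^(−0.142×0.3832) = 0.9470; e^(−k_2 t) = e^(−2.09×0.3832) = 0.4489.
D = 2.741 × (0.9470 − 0.4489) + 1.59 × 0.4489 = 1.365 + 0.7137 = 2.079 mg/L.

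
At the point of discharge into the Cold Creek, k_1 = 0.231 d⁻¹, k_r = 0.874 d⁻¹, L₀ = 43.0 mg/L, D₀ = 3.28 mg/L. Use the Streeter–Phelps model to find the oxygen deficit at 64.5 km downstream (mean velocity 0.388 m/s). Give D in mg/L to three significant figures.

Travel time t = x/v = 64.5 km / (0.388 m/s) = 64500 m / 0.388 m/s = 166200 s = 1.924 d.
k_1 L₀/(k_r−k_1) = 0.231×43.0/(0.874−0.231) = 9.933/0.6430 = 15.45 mg/L.
e^(−k_1 t) = e^(−0.231×1.924) = 0.6412; e^(−k_r t) = e^(−0.874×1.924) = 0.1861.
D = 15.45 × (0.6412 − 0.1861) + 3.28 × 0.1861 = 7.030 + 0.6103 = 7.641 mg/L.

D ≈ 7.64 mg/L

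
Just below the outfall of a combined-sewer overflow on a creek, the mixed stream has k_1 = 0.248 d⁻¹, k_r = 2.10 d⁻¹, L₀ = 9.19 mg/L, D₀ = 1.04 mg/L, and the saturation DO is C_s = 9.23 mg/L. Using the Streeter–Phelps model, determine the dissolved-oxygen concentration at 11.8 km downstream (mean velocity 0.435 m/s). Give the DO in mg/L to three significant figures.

DO ≈ 8.19 mg/L

Travel time t = x/v = 11.8 km / (0.435 m/s) = 11800 m / 0.435 m/s = 27130 s = 0.3140 d.
k_1 L₀/(k_r−k_1) = 0.248×9.19/(2.10−0.248) = 2.279/1.852 = 1.231 mg/L.
e^(−k_1 t) = e^(−0.248×0.3140) = 0.9251; e^(−k_r t) = e^(−2.10×0.3140) = 0.5172.
D = 1.231 × (0.9251 − 0.5172) + 1.04 × 0.5172 = 0.5020 + 0.5379 = 1.040 mg/L.
DO = C_s − D = 9.23 − 1.040 = 8.190 mg/L.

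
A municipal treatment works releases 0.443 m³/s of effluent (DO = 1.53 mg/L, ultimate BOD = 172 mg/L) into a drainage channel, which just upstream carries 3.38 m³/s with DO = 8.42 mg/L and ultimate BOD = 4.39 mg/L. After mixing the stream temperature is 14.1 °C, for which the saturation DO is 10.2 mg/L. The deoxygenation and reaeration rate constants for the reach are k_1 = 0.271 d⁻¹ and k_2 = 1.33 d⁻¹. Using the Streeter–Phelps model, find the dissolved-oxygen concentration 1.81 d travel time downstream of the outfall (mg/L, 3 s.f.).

DO ≈ 6.79 mg/L

Mixed DO = (3.38×8.42 + 0.443×1.53)/(3.38+0.443) = 29.14/3.823 = 7.622 mg/L.
Mixed L₀ = (3.38×4.39 + 0.443×172)/(3.823) = 91.03/3.823 = 23.81 mg/L.
Initial deficit D₀ = C_s − DO₀ = 10.2 − 7.622 = 2.578 mg/L.
D(1.81) = [0.271×23.81/(1.33−0.271)](e^(−0.271×1.81) − e^(−1.33×1.81)) + 2.578 e^(−1.33×1.81)
= 6.094 × (0.6123 − 0.09006) + 2.578 × 0.09006 = 3.415 mg/L.
DO = 10.2 − 3.415 = 6.785 mg/L.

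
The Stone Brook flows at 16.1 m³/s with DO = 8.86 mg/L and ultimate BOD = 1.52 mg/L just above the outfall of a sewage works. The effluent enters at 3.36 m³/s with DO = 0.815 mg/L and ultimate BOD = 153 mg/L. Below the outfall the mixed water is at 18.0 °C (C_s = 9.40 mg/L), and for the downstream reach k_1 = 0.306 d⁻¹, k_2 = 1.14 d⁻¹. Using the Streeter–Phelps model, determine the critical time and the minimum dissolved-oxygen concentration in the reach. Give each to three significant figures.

Mixed DO = (16.1×8.86 + 3.36×0.815)/(16.1+3.36) = 145.4/19.46 = 7.471 mg/L.
Mixed L₀ = (16.1×1.52 + 3.36×153)/(19.46) = 538.6/19.46 = 27.67 mg/L.
Initial deficit D₀ = C_s − DO₀ = 9.40 − 7.471 = 1.929 mg/L.
t_c = (1/0.8340) ln[(1.14/0.306)(1 − 1.929×0.8340/(0.306×27.67))] = 1.199 × ln(3.018) = 1.324 d.
D_c = (0.306/1.14) × 27.67 × e^(−0.306×1.324) = 0.2684 × 27.67 × 0.6668 = 4.953 mg/L.
Minimum DO = 9.40 − 4.953 = 4.447 mg/L.

t_c ≈ 1.32 d; minimum DO ≈ 4.45 mg/L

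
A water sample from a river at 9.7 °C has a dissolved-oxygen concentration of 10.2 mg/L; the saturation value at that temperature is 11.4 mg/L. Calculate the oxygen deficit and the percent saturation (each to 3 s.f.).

D ≈ 1.20 mg/L; 89.5 % saturation

D = C_s − C = 11.4 − 10.2 = 1.20 mg/L.
% saturation = 10.2/11.4 × 100 = 89.5 %.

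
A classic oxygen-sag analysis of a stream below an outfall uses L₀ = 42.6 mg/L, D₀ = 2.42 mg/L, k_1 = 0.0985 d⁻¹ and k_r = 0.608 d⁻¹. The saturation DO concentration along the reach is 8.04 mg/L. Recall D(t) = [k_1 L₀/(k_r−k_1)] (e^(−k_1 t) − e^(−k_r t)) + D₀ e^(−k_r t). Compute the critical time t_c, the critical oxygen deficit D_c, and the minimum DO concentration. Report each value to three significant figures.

t_c ≈ 2.89 d; D_c ≈ 5.19 mg/L; min DO ≈ 2.85 mg/L

At the critical point dD/dt = 0, so k_1 L₀ e^(−k_1 t) = k_r D. Substituting D(t) from the Streeter–Phelps equation and solving for t gives
t_c = ln[(k_r/k_1)(1 − D₀(k_r−k_1)/(k_1 L₀))] / (k_r−k_1).
Here k_r−k_1 = 0.5095 d⁻¹ and 1 − D₀(k_r−k_1)/(k_1 L₀) = 1 − 2.42×0.5095/(0.0985×42.6) = 0.7062, so
t_c = ln(6.173 × 0.7062) / 0.5095 = 1.472 / 0.5095 = 2.890 d.
L(t_c) = L₀ e^(−k_1 t_c) = 42.6 × 0.7523 = 32.05 mg/L, and at the critical point k_r D_c = k_1 L, so D_c = (0.0985/0.608) × 32.05 = 5.192 mg/L.
Minimum DO = C_s − D_c = 8.04 − 5.192 = 2.848 mg/L.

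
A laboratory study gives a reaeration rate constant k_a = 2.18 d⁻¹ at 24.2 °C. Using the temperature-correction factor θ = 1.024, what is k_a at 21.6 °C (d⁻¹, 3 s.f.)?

k_a ≈ 2.05 d⁻¹

k_a(T₂) = k_a(T₁) · θ^(T₂−T₁) = 2.18 × 1.024^(21.6−24.2)
= 2.18 × 1.024^-2.60 = 2.18 × 0.9402 = 2.050 d⁻¹.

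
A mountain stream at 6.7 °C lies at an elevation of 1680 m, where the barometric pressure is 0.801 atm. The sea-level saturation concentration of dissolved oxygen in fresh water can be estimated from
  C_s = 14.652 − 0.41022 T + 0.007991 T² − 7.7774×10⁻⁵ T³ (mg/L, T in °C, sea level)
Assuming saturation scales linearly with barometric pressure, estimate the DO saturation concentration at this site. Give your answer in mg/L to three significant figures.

C_s ≈ 9.80 mg/L

At sea level: C_s = 14.652 − 0.41022×6.7 + 0.007991×6.7² − 7.7774×10⁻⁵×6.7³ = 12.24 mg/L.
Pressure correction: C_s' = 12.24 × 0.801 = 9.803 mg/L.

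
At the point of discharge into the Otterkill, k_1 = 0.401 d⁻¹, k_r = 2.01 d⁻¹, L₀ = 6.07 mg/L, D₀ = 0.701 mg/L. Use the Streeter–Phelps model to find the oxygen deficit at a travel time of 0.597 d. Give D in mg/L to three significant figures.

D ≈ 0.946 mg/L

k_1 L₀/(k_r−k_1) = 0.401×6.07/(2.01−0.401) = 2.434/1.609 = 1.513 mg/L.
e^(−k_1 t) = e^(−0.401×0.5970) = 0.7871; e^(−k_r t) = e^(−2.01×0.5970) = 0.3012.
D = 1.513 × (0.7871 − 0.3012) + 0.701 × 0.3012 = 0.7351 + 0.2111 = 0.9462 mg/L.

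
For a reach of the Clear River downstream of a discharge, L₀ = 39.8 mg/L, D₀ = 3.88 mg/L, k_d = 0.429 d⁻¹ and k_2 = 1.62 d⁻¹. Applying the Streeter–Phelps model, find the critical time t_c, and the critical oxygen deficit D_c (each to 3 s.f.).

With k_2/k_d = 3.776 and 1 − D₀(k_2−k_d)/(k_d L₀) = 0.7294,
t_c = ln(3.776 × 0.7294) / (1.62 − 0.429) = ln(2.754) / 1.191 = 1.013/1.191 = 0.8507 d.
D_c = (k_d/k_2) L₀ e^(−k_d t_c) = (0.429/1.62) × 39.8 × e^(−0.429×0.8507) = 0.2648 × 39.8 × 0.6942 = 7.317 mg/L.

t_c ≈ 0.851 d; D_c ≈ 7.32 mg/L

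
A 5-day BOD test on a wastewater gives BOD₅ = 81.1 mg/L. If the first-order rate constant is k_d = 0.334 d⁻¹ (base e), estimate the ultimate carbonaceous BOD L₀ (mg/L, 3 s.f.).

L₀ ≈ 99.9 mg/L

BOD₅ = L₀(1 − e^(−5k_d)) ⇒ L₀ = BOD₅ / (1 − e^(−5×0.334))
= 81.1 / (1 − 0.1882) = 81.1 / 0.8118 = 99.91 mg/L.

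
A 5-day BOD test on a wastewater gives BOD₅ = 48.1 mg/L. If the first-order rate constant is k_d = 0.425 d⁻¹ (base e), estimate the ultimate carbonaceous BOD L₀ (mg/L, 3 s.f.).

L₀ ≈ 54.6 mg/L

BOD₅ = L₀(1 − e^(−5k_d)) ⇒ L₀ = BOD₅ / (1 − e^(−5×0.425))
= 48.1 / (1 − 0.1194) = 48.1 / 0.8806 = 54.62 mg/L.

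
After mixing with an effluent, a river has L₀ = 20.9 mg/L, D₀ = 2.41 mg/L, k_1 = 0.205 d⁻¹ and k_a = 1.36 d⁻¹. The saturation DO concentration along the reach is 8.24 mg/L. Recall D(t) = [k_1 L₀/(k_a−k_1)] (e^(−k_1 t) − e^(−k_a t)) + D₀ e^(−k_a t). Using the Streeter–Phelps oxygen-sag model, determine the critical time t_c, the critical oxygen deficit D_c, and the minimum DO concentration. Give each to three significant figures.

With k_a/k_1 = 6.634 and 1 − D₀(k_a−k_1)/(k_1 L₀) = 0.3503,
t_c = ln(6.634 × 0.3503) / (1.36 − 0.205) = ln(2.324) / 1.155 = 0.8433/1.155 = 0.7302 d.
L(t_c) = L₀ e^(−k_1 t_c) = 20.9 × 0.8610 = 17.99 mg/L, and at the critical point k_a D_c = k_1 L, so D_c = (0.205/1.36) × 17.99 = 2.712 mg/L.
Minimum DO = C_s − D_c = 8.24 − 2.712 = 5.528 mg/L.

t_c ≈ 0.730 d; D_c ≈ 2.71 mg/L; min DO ≈ 5.53 mg/L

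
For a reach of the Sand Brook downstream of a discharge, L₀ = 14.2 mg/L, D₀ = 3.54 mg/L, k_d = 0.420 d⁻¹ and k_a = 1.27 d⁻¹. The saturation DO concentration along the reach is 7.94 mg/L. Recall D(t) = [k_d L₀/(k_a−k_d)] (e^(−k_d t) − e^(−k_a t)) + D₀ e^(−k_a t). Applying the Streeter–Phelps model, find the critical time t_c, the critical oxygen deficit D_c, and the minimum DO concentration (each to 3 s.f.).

t_c = [1/(k_a−k_d)] ln[(k_a/k_d)(1 − D₀(k_a−k_d)/(k_d L₀))]
= [1/(1.27−0.420)] ln[(1.27/0.420)(1 − 3.54×0.8500/(0.420×14.2))]
= (1/0.8500) ln[3.024 × 0.4955] = 1.176 × ln(1.498) = 1.176 × 0.4043 = 0.4756 d.
L(t_c) = L₀ e^(−k_d t_c) = 14.2 × 0.8189 = 11.63 mg/L, and at the critical point k_a D_c = k_d L, so D_c = (0.420/1.27) × 11.63 = 3.846 mg/L.
Minimum DO = C_s − D_c = 7.94 − 3.846 = 4.094 mg/L.

t_c ≈ 0.476 d; D_c ≈ 3.85 mg/L; min DO ≈ 4.09 mg/L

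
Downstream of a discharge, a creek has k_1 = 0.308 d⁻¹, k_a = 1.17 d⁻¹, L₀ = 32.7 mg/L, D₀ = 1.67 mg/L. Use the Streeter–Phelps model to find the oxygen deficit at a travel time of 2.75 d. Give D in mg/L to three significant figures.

D ≈ 4.61 mg/L

k_1 L₀/(k_a−k_1) = 0.308×32.7/(1.17−0.308) = 10.07/0.8620 = 11.68 mg/L.
e^(−k_1 t) = e^(−0.308×2.750) = 0.4287; e^(−k_a t) = e^(−1.17×2.750) = 0.04006.
D = 11.68 × (0.4287 − 0.04006) + 1.67 × 0.04006 = 4.541 + 0.06689 = 4.608 mg/L.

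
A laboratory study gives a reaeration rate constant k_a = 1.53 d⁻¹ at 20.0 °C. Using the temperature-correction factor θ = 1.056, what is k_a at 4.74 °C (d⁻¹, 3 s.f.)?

k_a ≈ 0.666 d⁻¹

k_a(T₂) = k_a(T₁) · θ^(T₂−T₁) = 1.53 × 1.056^(4.74−20.0)
= 1.53 × 1.056^-15.3 = 1.53 × 0.4354 = 0.6662 d⁻¹.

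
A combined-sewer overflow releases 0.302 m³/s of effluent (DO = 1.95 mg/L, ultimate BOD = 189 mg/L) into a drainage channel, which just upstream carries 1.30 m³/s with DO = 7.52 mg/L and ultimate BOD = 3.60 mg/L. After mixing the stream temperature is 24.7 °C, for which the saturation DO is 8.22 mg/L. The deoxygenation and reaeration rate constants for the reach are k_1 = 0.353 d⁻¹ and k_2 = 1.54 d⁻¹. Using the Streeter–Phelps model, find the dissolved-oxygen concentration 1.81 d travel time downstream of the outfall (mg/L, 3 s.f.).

Mixed DO = (1.30×7.52 + 0.302×1.95)/(1.30+0.302) = 10.36/1.602 = 6.470 mg/L.
Mixed L₀ = (1.30×3.60 + 0.302×189)/(1.602) = 61.76/1.602 = 38.55 mg/L.
Initial deficit D₀ = C_s − DO₀ = 8.22 − 6.470 = 1.750 mg/L.
D(1.81) = [0.353×38.55/(1.54−0.353)](e^(−0.353×1.81) − e^(−1.54×1.81)) + 1.750 e^(−1.54×1.81)
= 11.46 × (0.5279 − 0.06158) + 1.750 × 0.06158 = 5.453 mg/L.
DO = 8.22 − 5.453 = 2.767 mg/L.

DO ≈ 2.77 mg/L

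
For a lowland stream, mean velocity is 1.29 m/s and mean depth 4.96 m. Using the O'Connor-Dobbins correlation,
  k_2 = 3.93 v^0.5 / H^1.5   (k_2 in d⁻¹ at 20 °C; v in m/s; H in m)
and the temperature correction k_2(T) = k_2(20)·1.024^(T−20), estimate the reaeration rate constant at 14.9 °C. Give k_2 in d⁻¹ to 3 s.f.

k_2 ≈ 0.358 d⁻¹

k_2(20) = 3.93 × 1.29^0.5 / 4.96^1.5 = 3.93 × 1.136 / 11.05 = 0.4041 d⁻¹.
k_2(14.9) = 0.4041 × 1.024^(14.9−20) = 0.4041 × 0.8861 = 0.3580 d⁻¹.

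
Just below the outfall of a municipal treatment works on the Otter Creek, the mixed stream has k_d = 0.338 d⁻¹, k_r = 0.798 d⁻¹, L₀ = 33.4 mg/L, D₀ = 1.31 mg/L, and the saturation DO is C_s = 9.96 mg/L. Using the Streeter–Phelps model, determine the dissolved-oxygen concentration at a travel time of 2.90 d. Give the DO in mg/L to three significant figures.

DO ≈ 3.05 mg/L

k_d L₀/(k_r−k_d) = 0.338×33.4/(0.798−0.338) = 11.29/0.4600 = 24.54 mg/L.
e^(−k_d t) = e^(−0.338×2.900) = 0.3752; e^(−k_r t) = e^(−0.798×2.900) = 0.09885.
D = 24.54 × (0.3752 − 0.09885) + 1.31 × 0.09885 = 6.783 + 0.1295 = 6.913 mg/L.
DO = C_s − D = 9.96 − 6.913 = 3.047 mg/L.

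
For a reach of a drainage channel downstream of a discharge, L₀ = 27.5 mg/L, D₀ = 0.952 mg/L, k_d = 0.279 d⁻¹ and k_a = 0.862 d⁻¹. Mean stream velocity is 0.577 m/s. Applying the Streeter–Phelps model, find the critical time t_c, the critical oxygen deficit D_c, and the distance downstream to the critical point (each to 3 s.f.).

t_c = [1/(k_a−k_d)] ln[(k_a/k_d)(1 − D₀(k_a−k_d)/(k_d L₀))]
= [1/(0.862−0.279)] ln[(0.862/0.279)(1 − 0.952×0.5830/(0.279×27.5))]
= (1/0.5830) ln[3.090 × 0.9277] = 1.715 × ln(2.866) = 1.715 × 1.053 = 1.806 d.
D_c = (k_d/k_a) L₀ e^(−k_d t_c) = (0.279/0.862) × 27.5 × e^(−0.279×1.806) = 0.3237 × 27.5 × 0.6042 = 5.378 mg/L.
x_c = v t_c = 0.577 m/s × 1.806 d × 86400 s/d = 90040 m ≈ 90.0 km.

t_c ≈ 1.81 d; D_c ≈ 5.38 mg/L; x_c ≈ 90.0 km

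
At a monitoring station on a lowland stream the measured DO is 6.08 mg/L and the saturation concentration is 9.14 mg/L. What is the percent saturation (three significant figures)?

% saturation = C/C_s × 100 = 6.08/9.14 × 100 = 66.5 %.

66.5 % saturation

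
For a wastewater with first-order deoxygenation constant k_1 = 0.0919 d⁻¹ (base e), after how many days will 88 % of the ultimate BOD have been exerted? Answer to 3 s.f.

t ≈ 23.1 d

y/L₀ = 1 − e^(−k_1 t) = 0.88 ⇒ e^(−k_1 t) = 0.120
t = −ln(0.120) / 0.0919 = 2.120 / 0.0919 = 23.07 d.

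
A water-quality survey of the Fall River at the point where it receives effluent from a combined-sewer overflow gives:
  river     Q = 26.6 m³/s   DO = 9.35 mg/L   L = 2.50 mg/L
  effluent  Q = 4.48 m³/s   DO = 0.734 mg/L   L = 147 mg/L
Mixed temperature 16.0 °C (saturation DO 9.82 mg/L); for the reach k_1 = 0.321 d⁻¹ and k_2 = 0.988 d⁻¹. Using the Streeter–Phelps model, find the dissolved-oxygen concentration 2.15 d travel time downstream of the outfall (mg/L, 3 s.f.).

Mixed DO = (26.6×9.35 + 4.48×0.734)/(26.6+4.48) = 252.0/31.08 = 8.108 mg/L.
Mixed L₀ = (26.6×2.50 + 4.48×147)/(31.08) = 725.1/31.08 = 23.33 mg/L.
Initial deficit D₀ = C_s − DO₀ = 9.82 − 8.108 = 1.712 mg/L.
D(2.15) = [0.321×23.33/(0.988−0.321)](e^(−0.321×2.15) − e^(−0.988×2.15)) + 1.712 e^(−0.988×2.15)
= 11.23 × (0.5015 − 0.1195) + 1.712 × 0.1195 = 4.493 mg/L.
DO = 9.82 − 4.493 = 5.327 mg/L.

DO ≈ 5.33 mg/L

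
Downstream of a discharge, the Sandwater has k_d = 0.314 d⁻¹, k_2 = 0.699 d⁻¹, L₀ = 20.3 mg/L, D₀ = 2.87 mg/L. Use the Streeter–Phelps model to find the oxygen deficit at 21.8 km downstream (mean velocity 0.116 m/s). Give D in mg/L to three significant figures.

D ≈ 5.37 mg/L

Travel time t = x/v = 21.8 km / (0.116 m/s) = 21800 m / 0.116 m/s = 187900 s = 2.175 d.
k_d L₀/(k_2−k_d) = 0.314×20.3/(0.699−0.314) = 6.374/0.3850 = 16.56 mg/L.
e^(−k_d t) = e^(−0.314×2.175) = 0.5051; e^(−k_2 t) = e^(−0.699×2.175) = 0.2186.
D = 16.56 × (0.5051 − 0.2186) + 2.87 × 0.2186 = 4.743 + 0.6274 = 5.371 mg/L.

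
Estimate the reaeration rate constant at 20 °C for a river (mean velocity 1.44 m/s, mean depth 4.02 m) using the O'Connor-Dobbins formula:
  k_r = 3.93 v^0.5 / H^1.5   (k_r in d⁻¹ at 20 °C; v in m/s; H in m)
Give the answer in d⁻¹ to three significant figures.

k_r ≈ 0.585 d⁻¹

k_r = 3.93 × 1.44^0.5 / 4.02^1.5 = 3.93 × 1.200 / 8.060 = 0.5851 d⁻¹.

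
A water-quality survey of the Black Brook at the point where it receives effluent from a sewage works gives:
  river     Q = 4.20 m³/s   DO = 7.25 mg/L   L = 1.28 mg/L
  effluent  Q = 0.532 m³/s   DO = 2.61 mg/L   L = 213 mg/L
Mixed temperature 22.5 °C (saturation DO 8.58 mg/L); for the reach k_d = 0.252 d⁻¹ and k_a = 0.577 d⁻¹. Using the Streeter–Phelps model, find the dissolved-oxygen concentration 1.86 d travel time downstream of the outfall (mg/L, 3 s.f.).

Mixed DO = (4.20×7.25 + 0.532×2.61)/(4.20+0.532) = 31.84/4.732 = 6.728 mg/L.
Mixed L₀ = (4.20×1.28 + 0.532×213)/(4.732) = 118.7/4.732 = 25.08 mg/L.
Initial deficit D₀ = C_s − DO₀ = 8.58 − 6.728 = 1.852 mg/L.
D(1.86) = [0.252×25.08/(0.577−0.252)](e^(−0.252×1.86) − e^(−0.577×1.86)) + 1.852 e^(−0.577×1.86)
= 19.45 × (0.6258 − 0.3419) + 1.852 × 0.3419 = 6.155 mg/L.
DO = 8.58 − 6.155 = 2.425 mg/L.

DO ≈ 2.43 mg/L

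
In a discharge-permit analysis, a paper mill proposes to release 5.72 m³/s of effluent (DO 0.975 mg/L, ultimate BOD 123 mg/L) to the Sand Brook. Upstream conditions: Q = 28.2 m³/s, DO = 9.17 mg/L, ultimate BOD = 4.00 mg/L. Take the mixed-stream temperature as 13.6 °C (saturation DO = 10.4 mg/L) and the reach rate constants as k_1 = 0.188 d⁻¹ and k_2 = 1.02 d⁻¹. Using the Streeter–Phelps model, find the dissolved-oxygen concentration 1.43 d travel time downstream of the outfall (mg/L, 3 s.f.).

Mixed DO = (28.2×9.17 + 5.72×0.975)/(28.2+5.72) = 264.2/33.92 = 7.788 mg/L.
Mixed L₀ = (28.2×4.00 + 5.72×123)/(33.92) = 816.4/33.92 = 24.07 mg/L.
Initial deficit D₀ = C_s − DO₀ = 10.4 − 7.788 = 2.612 mg/L.
D(1.43) = [0.188×24.07/(1.02−0.188)](e^(−0.188×1.43) − e^(−1.02×1.43)) + 2.612 e^(−1.02×1.43)
= 5.438 × (0.7643 − 0.2326) + 2.612 × 0.2326 = 3.499 mg/L.
DO = 10.4 − 3.499 = 6.901 mg/L.

DO ≈ 6.90 mg/L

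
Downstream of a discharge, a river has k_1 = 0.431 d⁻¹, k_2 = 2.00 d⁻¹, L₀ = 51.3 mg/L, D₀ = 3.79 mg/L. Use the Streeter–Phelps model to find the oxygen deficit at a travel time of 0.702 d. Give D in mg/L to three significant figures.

D ≈ 7.88 mg/L

k_1 L₀/(k_2−k_1) = 0.431×51.3/(2.00−0.431) = 22.11/1.569 = 14.09 mg/L.
e^(−k_1 t) = e^(−0.431×0.7020) = 0.7389; e^(−k_2 t) = e^(−2.00×0.7020) = 0.2456.
D = 14.09 × (0.7389 − 0.2456) + 3.79 × 0.2456 = 6.952 + 0.9309 = 7.883 mg/L.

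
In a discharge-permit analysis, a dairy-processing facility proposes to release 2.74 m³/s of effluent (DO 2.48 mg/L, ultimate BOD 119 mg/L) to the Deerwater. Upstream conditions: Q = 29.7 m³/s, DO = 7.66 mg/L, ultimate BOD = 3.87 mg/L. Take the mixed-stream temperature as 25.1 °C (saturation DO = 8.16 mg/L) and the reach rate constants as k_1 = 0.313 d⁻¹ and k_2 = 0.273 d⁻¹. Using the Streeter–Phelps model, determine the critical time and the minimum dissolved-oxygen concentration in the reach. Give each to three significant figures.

t_c ≈ 3.20 d; minimum DO ≈ 2.43 mg/L

Mixed DO = (29.7×7.66 + 2.74×2.48)/(29.7+2.74) = 234.3/32.44 = 7.222 mg/L.
Mixed L₀ = (29.7×3.87 + 2.74×119)/(32.44) = 441.0/32.44 = 13.59 mg/L.
Initial deficit D₀ = C_s − DO₀ = 8.16 − 7.222 = 0.9375 mg/L.
t_c = (1/-0.04000) ln[(0.273/0.313)(1 − 0.9375×-0.04000/(0.313×13.59))] = -25.00 × ln(0.8799) = 3.199 d.
D_c = (0.313/0.273) × 13.59 × e^(−0.313×3.199) = 1.147 × 13.59 × 0.3674 = 5.727 mg/L.
Minimum DO = 8.16 − 5.727 = 2.433 mg/L.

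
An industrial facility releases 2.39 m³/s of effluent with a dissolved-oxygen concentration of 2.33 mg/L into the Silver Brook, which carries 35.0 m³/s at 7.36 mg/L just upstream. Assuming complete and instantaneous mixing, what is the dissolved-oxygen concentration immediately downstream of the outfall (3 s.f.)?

Flow-weighted mixing: C = (Q_r C_r + Q_w C_w)/(Q_r + Q_w)
= (35.0×7.36 + 2.39×2.33)/(35.0 + 2.39) = 263.2/37.39 = 7.038 mg/L.

7.04 mg/L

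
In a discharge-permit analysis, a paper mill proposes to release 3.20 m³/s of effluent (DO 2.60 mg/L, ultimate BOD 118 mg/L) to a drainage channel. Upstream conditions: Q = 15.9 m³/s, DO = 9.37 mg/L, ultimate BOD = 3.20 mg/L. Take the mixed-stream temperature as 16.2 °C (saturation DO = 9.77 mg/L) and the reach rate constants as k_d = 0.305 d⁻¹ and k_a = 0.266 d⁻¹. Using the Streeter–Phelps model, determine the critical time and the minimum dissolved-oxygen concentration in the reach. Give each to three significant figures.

Mixed DO = (15.9×9.37 + 3.20×2.60)/(15.9+3.20) = 157.3/19.10 = 8.236 mg/L.
Mixed L₀ = (15.9×3.20 + 3.20×118)/(19.10) = 428.5/19.10 = 22.43 mg/L.
Initial deficit D₀ = C_s − DO₀ = 9.77 − 8.236 = 1.534 mg/L.
t_c = (1/-0.03900) ln[(0.266/0.305)(1 − 1.534×-0.03900/(0.305×22.43))] = -25.64 × ln(0.8798) = 3.285 d.
D_c = (0.305/0.266) × 22.43 × e^(−0.305×3.285) = 1.147 × 22.43 × 0.3672 = 9.445 mg/L.
Minimum DO = 9.77 − 9.445 = 0.3249 mg/L.

t_c ≈ 3.28 d; minimum DO ≈ 0.325 mg/L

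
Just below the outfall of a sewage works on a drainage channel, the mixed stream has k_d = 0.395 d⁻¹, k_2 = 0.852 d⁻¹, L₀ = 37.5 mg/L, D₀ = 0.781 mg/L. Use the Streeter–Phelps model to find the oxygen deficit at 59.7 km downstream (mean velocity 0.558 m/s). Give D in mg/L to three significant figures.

D ≈ 8.86 mg/L

Travel time t = x/v = 59.7 km / (0.558 m/s) = 59700 m / 0.558 m/s = 107000 s = 1.238 d.
k_d L₀/(k_2−k_d) = 0.395×37.5/(0.852−0.395) = 14.81/0.4570 = 32.41 mg/L.
e^(−k_d t) = e^(−0.395×1.238) = 0.6132; e^(−k_2 t) = e^(−0.852×1.238) = 0.3482.
D = 32.41 × (0.6132 − 0.3482) + 0.781 × 0.3482 = 8.589 + 0.2719 = 8.861 mg/L.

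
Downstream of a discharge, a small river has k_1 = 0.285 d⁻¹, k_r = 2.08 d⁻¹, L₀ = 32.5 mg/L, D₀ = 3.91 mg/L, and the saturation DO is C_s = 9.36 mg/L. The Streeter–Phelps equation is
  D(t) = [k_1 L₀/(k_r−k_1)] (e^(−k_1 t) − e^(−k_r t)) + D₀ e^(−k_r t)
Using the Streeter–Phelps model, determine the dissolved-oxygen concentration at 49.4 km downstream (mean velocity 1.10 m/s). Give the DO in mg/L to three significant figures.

Travel time t = x/v = 49.4 km / (1.10 m/s) = 49400 m / 1.10 m/s = 44910 s = 0.5198 d.
k_1 L₀/(k_r−k_1) = 0.285×32.5/(2.08−0.285) = 9.262/1.795 = 5.160 mg/L.
e^(−k_1 t) = e^(−0.285×0.5198) = 0.8623; e^(−k_r t) = e^(−2.08×0.5198) = 0.3392.
D = 5.160 × (0.8623 − 0.3392) + 3.91 × 0.3392 = 2.699 + 1.326 = 4.026 mg/L.
DO = C_s − D = 9.36 − 4.026 = 5.334 mg/L.

DO ≈ 5.33 mg/L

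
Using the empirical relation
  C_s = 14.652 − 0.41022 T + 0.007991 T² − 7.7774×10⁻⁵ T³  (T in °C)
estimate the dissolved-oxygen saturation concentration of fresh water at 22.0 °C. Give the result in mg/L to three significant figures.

C_s ≈ 8.67 mg/L

C_s = 14.652 − 0.41022×22.0 + 0.007991×22.0² − 7.7774×10⁻⁵×22.0³ = 8.667 mg/L.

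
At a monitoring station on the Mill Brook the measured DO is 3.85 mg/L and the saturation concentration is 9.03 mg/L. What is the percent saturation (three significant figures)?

% saturation = C/C_s × 100 = 3.85/9.03 × 100 = 42.6 %.

42.6 % saturation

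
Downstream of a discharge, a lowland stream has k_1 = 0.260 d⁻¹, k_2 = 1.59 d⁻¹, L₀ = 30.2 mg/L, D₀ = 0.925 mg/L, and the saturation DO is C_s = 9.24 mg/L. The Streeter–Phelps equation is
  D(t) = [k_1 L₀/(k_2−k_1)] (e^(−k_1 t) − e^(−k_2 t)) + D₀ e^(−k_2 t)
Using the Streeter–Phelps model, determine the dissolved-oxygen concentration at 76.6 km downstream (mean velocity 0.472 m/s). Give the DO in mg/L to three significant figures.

DO ≈ 5.87 mg/L

Travel time t = x/v = 76.6 km / (0.472 m/s) = 76600 m / 0.472 m/s = 162300 s = 1.878 d.
k_1 L₀/(k_2−k_1) = 0.260×30.2/(1.59−0.260) = 7.852/1.330 = 5.904 mg/L.
e^(−k_1 t) = e^(−0.260×1.878) = 0.6136; e^(−k_2 t) = e^(−1.59×1.878) = 0.05046.
D = 5.904 × (0.6136 − 0.05046) + 0.925 × 0.05046 = 3.325 + 0.04668 = 3.371 mg/L.
DO = C_s − D = 9.24 − 3.371 = 5.869 mg/L.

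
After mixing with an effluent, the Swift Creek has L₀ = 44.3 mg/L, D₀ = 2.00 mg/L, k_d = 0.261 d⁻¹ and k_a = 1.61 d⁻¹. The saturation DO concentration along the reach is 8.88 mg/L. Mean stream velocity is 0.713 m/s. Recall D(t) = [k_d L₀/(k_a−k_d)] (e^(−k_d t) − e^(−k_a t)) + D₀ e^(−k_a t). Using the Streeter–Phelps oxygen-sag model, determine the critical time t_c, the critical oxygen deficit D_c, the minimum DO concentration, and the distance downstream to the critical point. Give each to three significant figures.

t_c ≈ 1.15 d; D_c ≈ 5.32 mg/L; min DO ≈ 3.56 mg/L; x_c ≈ 71.0 km

With k_a/k_d = 6.169 and 1 − D₀(k_a−k_d)/(k_d L₀) = 0.7667,
t_c = ln(6.169 × 0.7667) / (1.61 − 0.261) = ln(4.729) / 1.349 = 1.554/1.349 = 1.152 d.
L(t_c) = L₀ e^(−k_d t_c) = 44.3 × 0.7404 = 32.80 mg/L, and at the critical point k_a D_c = k_d L, so D_c = (0.261/1.61) × 32.80 = 5.317 mg/L.
Minimum DO = C_s − D_c = 8.88 − 5.317 = 3.563 mg/L.
x_c = v t_c = 0.713 m/s × 1.152 d × 86400 s/d = 70950 m ≈ 71.0 km.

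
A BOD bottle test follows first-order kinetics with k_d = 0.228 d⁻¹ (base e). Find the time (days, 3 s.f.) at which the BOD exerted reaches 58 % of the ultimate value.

t ≈ 3.80 d

y/L₀ = 1 − e^(−k_d t) = 0.58 ⇒ e^(−k_d t) = 0.420
t = −ln(0.420) / 0.228 = 0.8675 / 0.228 = 3.805 d.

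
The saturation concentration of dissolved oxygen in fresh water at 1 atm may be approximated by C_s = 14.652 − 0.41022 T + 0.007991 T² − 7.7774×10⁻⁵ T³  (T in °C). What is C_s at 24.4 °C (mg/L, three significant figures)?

C_s ≈ 8.27 mg/L

C_s = 14.652 − 0.41022×24.4 + 0.007991×24.4² − 7.7774×10⁻⁵×24.4³ = 8.270 mg/L.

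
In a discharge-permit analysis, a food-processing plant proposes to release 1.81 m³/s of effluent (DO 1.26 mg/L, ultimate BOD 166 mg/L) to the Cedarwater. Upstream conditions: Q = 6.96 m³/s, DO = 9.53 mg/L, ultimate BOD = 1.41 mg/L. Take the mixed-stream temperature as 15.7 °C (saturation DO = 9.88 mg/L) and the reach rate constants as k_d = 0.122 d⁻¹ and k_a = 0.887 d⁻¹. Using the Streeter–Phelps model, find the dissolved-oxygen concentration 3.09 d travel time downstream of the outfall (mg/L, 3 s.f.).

DO ≈ 6.24 mg/L

Mixed DO = (6.96×9.53 + 1.81×1.26)/(6.96+1.81) = 68.61/8.770 = 7.823 mg/L.
Mixed L₀ = (6.96×1.41 + 1.81×166)/(8.770) = 310.3/8.770 = 35.38 mg/L.
Initial deficit D₀ = C_s − DO₀ = 9.88 − 7.823 = 2.057 mg/L.
D(3.09) = [0.122×35.38/(0.887−0.122)](e^(−0.122×3.09) − e^(−0.887×3.09)) + 2.057 e^(−0.887×3.09)
= 5.642 × (0.6859 − 0.06452) + 2.057 × 0.06452 = 3.639 mg/L.
DO = 9.88 − 3.639 = 6.241 mg/L.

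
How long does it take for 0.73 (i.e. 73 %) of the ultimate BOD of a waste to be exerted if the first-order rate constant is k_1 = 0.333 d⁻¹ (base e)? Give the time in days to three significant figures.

t ≈ 3.93 d

y/L₀ = 1 − e^(−k_1 t) = 0.73 ⇒ e^(−k_1 t) = 0.270
t = −ln(0.270) / 0.333 = 1.309 / 0.333 = 3.932 d.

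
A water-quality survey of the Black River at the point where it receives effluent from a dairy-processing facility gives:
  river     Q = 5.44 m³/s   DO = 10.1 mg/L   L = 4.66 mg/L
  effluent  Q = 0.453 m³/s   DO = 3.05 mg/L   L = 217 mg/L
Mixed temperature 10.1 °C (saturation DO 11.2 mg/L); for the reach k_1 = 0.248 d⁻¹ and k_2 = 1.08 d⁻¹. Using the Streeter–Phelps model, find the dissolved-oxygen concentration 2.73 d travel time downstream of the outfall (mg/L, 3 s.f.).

Mixed DO = (5.44×10.1 + 0.453×3.05)/(5.44+0.453) = 56.33/5.893 = 9.558 mg/L.
Mixed L₀ = (5.44×4.66 + 0.453×217)/(5.893) = 123.7/5.893 = 20.98 mg/L.
Initial deficit D₀ = C_s − DO₀ = 11.2 − 9.558 = 1.642 mg/L.
D(2.73) = [0.248×20.98/(1.08−0.248)](e^(−0.248×2.73) − e^(−1.08×2.73)) + 1.642 e^(−1.08×2.73)
= 6.254 × (0.5081 − 0.05242) + 1.642 × 0.05242 = 2.936 mg/L.
DO = 11.2 − 2.936 = 8.264 mg/L.

DO ≈ 8.26 mg/L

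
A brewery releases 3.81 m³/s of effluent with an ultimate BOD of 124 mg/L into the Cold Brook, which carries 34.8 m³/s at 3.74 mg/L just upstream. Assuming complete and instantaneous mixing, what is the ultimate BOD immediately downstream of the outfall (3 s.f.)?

15.6 mg/L

Flow-weighted mixing: C = (Q_r C_r + Q_w C_w)/(Q_r + Q_w)
= (34.8×3.74 + 3.81×124)/(34.8 + 3.81) = 602.6/38.61 = 15.61 mg/L.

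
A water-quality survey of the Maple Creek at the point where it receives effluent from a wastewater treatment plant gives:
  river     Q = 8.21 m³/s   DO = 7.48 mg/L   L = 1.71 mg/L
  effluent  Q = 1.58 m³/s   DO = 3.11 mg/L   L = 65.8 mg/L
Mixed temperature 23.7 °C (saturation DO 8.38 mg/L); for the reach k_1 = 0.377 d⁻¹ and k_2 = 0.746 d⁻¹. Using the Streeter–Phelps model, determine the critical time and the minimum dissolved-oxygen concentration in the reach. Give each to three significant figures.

Mixed DO = (8.21×7.48 + 1.58×3.11)/(8.21+1.58) = 66.32/9.790 = 6.775 mg/L.
Mixed L₀ = (8.21×1.71 + 1.58×65.8)/(9.790) = 118.0/9.790 = 12.05 mg/L.
Initial deficit D₀ = C_s − DO₀ = 8.38 − 6.775 = 1.605 mg/L.
t_c = (1/0.3690) ln[(0.746/0.377)(1 − 1.605×0.3690/(0.377×12.05))] = 2.710 × ln(1.721) = 1.471 d.
D_c = (0.377/0.746) × 12.05 × e^(−0.377×1.471) = 0.5054 × 12.05 × 0.5743 = 3.498 mg/L.
Minimum DO = 8.38 − 3.498 = 4.882 mg/L.

t_c ≈ 1.47 d; minimum DO ≈ 4.88 mg/L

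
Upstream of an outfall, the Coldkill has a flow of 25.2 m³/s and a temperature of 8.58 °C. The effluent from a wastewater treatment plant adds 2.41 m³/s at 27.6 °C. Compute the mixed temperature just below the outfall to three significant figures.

Flow-weighted mixing: C = (Q_r C_r + Q_w C_w)/(Q_r + Q_w)
= (25.2×8.58 + 2.41×27.6)/(25.2 + 2.41) = 282.7/27.61 = 10.24 °C.

10.2 °C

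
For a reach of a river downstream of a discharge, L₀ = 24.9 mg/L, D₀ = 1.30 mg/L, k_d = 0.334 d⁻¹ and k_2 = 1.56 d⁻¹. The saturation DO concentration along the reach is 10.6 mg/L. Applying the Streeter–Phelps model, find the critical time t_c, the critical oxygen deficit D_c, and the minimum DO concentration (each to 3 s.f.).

t_c ≈ 1.08 d; D_c ≈ 3.71 mg/L; min DO ≈ 6.89 mg/L

With k_2/k_d = 4.671 and 1 − D₀(k_2−k_d)/(k_d L₀) = 0.8084,
t_c = ln(4.671 × 0.8084) / (1.56 − 0.334) = ln(3.776) / 1.226 = 1.329/1.226 = 1.084 d.
L(t_c) = L₀ e^(−k_d t_c) = 24.9 × 0.6963 = 17.34 mg/L, and at the critical point k_2 D_c = k_d L, so D_c = (0.334/1.56) × 17.34 = 3.712 mg/L.
Minimum DO = C_s − D_c = 10.6 − 3.712 = 6.888 mg/L.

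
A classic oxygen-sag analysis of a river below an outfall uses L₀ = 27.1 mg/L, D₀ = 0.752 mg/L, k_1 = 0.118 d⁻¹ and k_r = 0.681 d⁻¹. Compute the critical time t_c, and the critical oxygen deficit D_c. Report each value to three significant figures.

At the critical point dD/dt = 0, so k_1 L₀ e^(−k_1 t) = k_r D. Substituting D(t) from the Streeter–Phelps equation and solving for t gives
t_c = ln[(k_r/k_1)(1 − D₀(k_r−k_1)/(k_1 L₀))] / (k_r−k_1).
Here k_r−k_1 = 0.5630 d⁻¹ and 1 − D₀(k_r−k_1)/(k_1 L₀) = 1 − 0.752×0.5630/(0.118×27.1) = 0.8676, so
t_c = ln(5.771 × 0.8676) / 0.5630 = 1.611 / 0.5630 = 2.861 d.
D_c = (k_1/k_r) L₀ e^(−k_1 t_c) = (0.118/0.681) × 27.1 × e^(−0.118×2.861) = 0.1733 × 27.1 × 0.7135 = 3.350 mg/L.

t_c ≈ 2.86 d; D_c ≈ 3.35 mg/L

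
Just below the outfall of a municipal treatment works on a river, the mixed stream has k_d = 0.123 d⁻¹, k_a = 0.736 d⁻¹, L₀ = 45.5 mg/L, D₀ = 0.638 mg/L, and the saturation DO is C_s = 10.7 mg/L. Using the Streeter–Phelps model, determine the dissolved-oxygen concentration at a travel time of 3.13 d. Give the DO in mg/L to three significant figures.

k_d L₀/(k_a−k_d) = 0.123×45.5/(0.736−0.123) = 5.596/0.6130 = 9.130 mg/L.
e^(−k_d t) = e^(−0.123×3.130) = 0.6805; e^(−k_a t) = e^(−0.736×3.130) = 0.09989.
D = 9.130 × (0.6805 − 0.09989) + 0.638 × 0.09989 = 5.300 + 0.06373 = 5.364 mg/L.
DO = C_s − D = 10.7 − 5.364 = 5.336 mg/L.

DO ≈ 5.34 mg/L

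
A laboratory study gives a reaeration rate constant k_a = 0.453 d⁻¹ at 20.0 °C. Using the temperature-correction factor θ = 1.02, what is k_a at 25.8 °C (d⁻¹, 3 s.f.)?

k_a(T₂) = k_a(T₁) · θ^(T₂−T₁) = 0.453 × 1.02^(25.8−20.0)
= 0.453 × 1.02^5.80 = 0.453 × 1.122 = 0.5081 d⁻¹.

k_a ≈ 0.508 d⁻¹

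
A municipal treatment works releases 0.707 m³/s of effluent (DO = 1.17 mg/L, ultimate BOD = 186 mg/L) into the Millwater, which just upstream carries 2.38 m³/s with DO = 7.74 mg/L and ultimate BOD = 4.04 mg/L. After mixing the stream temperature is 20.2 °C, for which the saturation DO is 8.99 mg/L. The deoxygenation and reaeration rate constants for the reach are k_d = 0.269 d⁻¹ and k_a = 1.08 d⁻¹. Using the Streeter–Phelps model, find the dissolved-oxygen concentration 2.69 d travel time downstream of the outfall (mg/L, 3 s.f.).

Mixed DO = (2.38×7.74 + 0.707×1.17)/(2.38+0.707) = 19.25/3.087 = 6.235 mg/L.
Mixed L₀ = (2.38×4.04 + 0.707×186)/(3.087) = 141.1/3.087 = 45.71 mg/L.
Initial deficit D₀ = C_s − DO₀ = 8.99 − 6.235 = 2.755 mg/L.
D(2.69) = [0.269×45.71/(1.08−0.269)](e^(−0.269×2.69) − e^(−1.08×2.69)) + 2.755 e^(−1.08×2.69)
= 15.16 × (0.4850 − 0.05474) + 2.755 × 0.05474 = 6.675 mg/L.
DO = 8.99 − 6.675 = 2.315 mg/L.

DO ≈ 2.32 mg/L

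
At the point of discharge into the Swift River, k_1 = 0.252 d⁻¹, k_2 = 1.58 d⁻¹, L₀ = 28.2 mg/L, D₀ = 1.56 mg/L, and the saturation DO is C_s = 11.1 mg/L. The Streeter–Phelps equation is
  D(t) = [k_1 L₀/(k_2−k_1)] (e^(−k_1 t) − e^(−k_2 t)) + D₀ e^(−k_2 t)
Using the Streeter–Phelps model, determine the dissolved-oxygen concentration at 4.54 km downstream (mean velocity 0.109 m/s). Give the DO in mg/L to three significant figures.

Travel time t = x/v = 4.54 km / (0.109 m/s) = 4540 m / 0.109 m/s = 41650 s = 0.4821 d.
k_1 L₀/(k_2−k_1) = 0.252×28.2/(1.58−0.252) = 7.106/1.328 = 5.351 mg/L.
e^(−k_1 t) = e^(−0.252×0.4821) = 0.8856; e^(−k_2 t) = e^(−1.58×0.4821) = 0.4669.
D = 5.351 × (0.8856 − 0.4669) + 1.56 × 0.4669 = 2.241 + 0.7283 = 2.969 mg/L.
DO = C_s − D = 11.1 − 2.969 = 8.131 mg/L.

DO ≈ 8.13 mg/L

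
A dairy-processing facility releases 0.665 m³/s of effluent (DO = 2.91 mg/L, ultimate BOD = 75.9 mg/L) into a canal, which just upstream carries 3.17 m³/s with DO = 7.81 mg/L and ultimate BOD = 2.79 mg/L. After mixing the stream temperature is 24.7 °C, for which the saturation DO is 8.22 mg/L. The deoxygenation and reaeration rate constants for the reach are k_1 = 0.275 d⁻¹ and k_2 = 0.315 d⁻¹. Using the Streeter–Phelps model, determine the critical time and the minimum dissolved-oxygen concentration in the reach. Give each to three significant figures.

Mixed DO = (3.17×7.81 + 0.665×2.91)/(3.17+0.665) = 26.69/3.835 = 6.960 mg/L.
Mixed L₀ = (3.17×2.79 + 0.665×75.9)/(3.835) = 59.32/3.835 = 15.47 mg/L.
Initial deficit D₀ = C_s − DO₀ = 8.22 − 6.960 = 1.260 mg/L.
t_c = (1/0.04000) ln[(0.315/0.275)(1 − 1.260×0.04000/(0.275×15.47))] = 25.00 × ln(1.132) = 3.097 d.
D_c = (0.275/0.315) × 15.47 × e^(−0.275×3.097) = 0.8730 × 15.47 × 0.4267 = 5.762 mg/L.
Minimum DO = 8.22 − 5.762 = 2.458 mg/L.

t_c ≈ 3.10 d; minimum DO ≈ 2.46 mg/L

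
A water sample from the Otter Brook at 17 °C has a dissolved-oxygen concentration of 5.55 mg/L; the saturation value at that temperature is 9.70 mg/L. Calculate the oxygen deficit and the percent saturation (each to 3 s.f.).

D ≈ 4.15 mg/L; 57.2 % saturation

D = C_s − C = 9.70 − 5.55 = 4.15 mg/L.
% saturation = 5.55/9.70 × 100 = 57.2 %.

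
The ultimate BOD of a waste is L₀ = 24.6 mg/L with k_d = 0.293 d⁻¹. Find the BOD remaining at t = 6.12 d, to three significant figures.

L ≈ 4.09 mg/L

L_t = L₀ e^(−k_d t) = 24.6 × e^(−0.293×6.12) = 24.6 × 0.1664 = 4.094 mg/L.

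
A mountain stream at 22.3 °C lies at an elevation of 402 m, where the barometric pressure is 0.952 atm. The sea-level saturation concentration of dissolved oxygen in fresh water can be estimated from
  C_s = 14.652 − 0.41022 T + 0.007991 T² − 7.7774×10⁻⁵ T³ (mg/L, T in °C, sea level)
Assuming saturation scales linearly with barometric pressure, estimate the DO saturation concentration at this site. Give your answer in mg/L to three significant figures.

At sea level: C_s = 14.652 − 0.41022×22.3 + 0.007991×22.3² − 7.7774×10⁻⁵×22.3³ = 8.615 mg/L.
Pressure correction: C_s' = 8.615 × 0.952 = 8.202 mg/L.

C_s ≈ 8.20 mg/L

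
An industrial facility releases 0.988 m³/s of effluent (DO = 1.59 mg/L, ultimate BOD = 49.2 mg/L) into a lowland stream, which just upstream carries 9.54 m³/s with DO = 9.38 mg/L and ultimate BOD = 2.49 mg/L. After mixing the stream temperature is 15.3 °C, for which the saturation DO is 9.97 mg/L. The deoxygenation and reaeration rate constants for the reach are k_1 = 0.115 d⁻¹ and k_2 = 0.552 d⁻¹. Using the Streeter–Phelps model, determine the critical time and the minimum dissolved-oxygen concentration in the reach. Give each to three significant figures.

Mixed DO = (9.54×9.38 + 0.988×1.59)/(9.54+0.988) = 91.06/10.53 = 8.649 mg/L.
Mixed L₀ = (9.54×2.49 + 0.988×49.2)/(10.53) = 72.36/10.53 = 6.873 mg/L.
Initial deficit D₀ = C_s − DO₀ = 9.97 − 8.649 = 1.321 mg/L.
t_c = (1/0.4370) ln[(0.552/0.115)(1 − 1.321×0.4370/(0.115×6.873))] = 2.288 × ln(1.294) = 0.5904 d.
D_c = (0.115/0.552) × 6.873 × e^(−0.115×0.5904) = 0.2083 × 6.873 × 0.9344 = 1.338 mg/L.
Minimum DO = 9.97 − 1.338 = 8.632 mg/L.

t_c ≈ 0.590 d; minimum DO ≈ 8.63 mg/L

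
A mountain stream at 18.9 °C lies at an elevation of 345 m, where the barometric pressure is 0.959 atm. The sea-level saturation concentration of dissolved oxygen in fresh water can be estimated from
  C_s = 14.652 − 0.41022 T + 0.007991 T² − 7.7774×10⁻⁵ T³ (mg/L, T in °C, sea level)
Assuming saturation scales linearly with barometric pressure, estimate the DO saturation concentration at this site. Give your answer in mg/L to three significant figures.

At sea level: C_s = 14.652 − 0.41022×18.9 + 0.007991×18.9² − 7.7774×10⁻⁵×18.9³ = 9.228 mg/L.
Pressure correction: C_s' = 9.228 × 0.959 = 8.850 mg/L.

C_s ≈ 8.85 mg/L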